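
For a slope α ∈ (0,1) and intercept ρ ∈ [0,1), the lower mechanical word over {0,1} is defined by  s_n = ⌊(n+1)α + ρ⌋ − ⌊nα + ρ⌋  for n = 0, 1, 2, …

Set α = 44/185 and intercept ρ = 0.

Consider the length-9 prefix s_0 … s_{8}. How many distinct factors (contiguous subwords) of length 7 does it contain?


3

t_n = ⌊(n·44)/185⌋ for n = 0 … 9:
  n=0…9: ⌊0/185⌋=0 ⌊44/185⌋=0 ⌊88/185⌋=0 ⌊132/185⌋=0 ⌊176/185⌋=0 ⌊220/185⌋=1 ⌊264/185⌋=1 ⌊308/185⌋=1 ⌊352/185⌋=1 ⌊396/185⌋=2
s_n = t_(n+1) − t_n for n = 0 … 8 gives
prefix = 000010001
slide a length-7 window over [0..6] … [2..8] (3 windows); first occurrence of each distinct factor:
  [  0..  6] 0000100
  [  1..  7] 0001000
  [  2..  8] 0010001
distinct factors: {0000100, 0001000, 0010001}
count = 3  (Sturmian bound for length 7 is 8)


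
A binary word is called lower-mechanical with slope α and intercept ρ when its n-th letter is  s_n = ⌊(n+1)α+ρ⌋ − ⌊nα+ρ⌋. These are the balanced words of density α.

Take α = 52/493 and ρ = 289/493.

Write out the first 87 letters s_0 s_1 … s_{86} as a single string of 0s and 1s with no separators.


000100000000010000000010000000001000000001000000000100000000100000000010000000010000000

n=0: ⌊(1·52+289)/493⌋ − ⌊(0·52+289)/493⌋ = ⌊341/493⌋ − ⌊289/493⌋ = 0 − 0 = 0
n=1: ⌊(2·52+289)/493⌋ − ⌊(1·52+289)/493⌋ = ⌊393/493⌋ − ⌊341/493⌋ = 0 − 0 = 0
n=2: ⌊(3·52+289)/493⌋ − ⌊(2·52+289)/493⌋ = ⌊445/493⌋ − ⌊393/493⌋ = 0 − 0 = 0
n=3: ⌊(4·52+289)/493⌋ − ⌊(3·52+289)/493⌋ = ⌊497/493⌋ − ⌊445/493⌋ = 1 − 0 = 1
n=4: ⌊(5·52+289)/493⌋ − ⌊(4·52+289)/493⌋ = ⌊549/493⌋ − ⌊497/493⌋ = 1 − 1 = 0
n=5: ⌊(6·52+289)/493⌋ − ⌊(5·52+289)/493⌋ = ⌊601/493⌋ − ⌊549/493⌋ = 1 − 1 = 0
n=6: ⌊(7·52+289)/493⌋ − ⌊(6·52+289)/493⌋ = ⌊653/493⌋ − ⌊601/493⌋ = 1 − 1 = 0
n=7: ⌊(8·52+289)/493⌋ − ⌊(7·52+289)/493⌋ = ⌊705/493⌋ − ⌊653/493⌋ = 1 − 1 = 0
n=8: ⌊(9·52+289)/493⌋ − ⌊(8·52+289)/493⌋ = ⌊757/493⌋ − ⌊705/493⌋ = 1 − 1 = 0
n=9: ⌊(10·52+289)/493⌋ − ⌊(9·52+289)/493⌋ = ⌊809/493⌋ − ⌊757/493⌋ = 1 − 1 = 0
n=10: ⌊(11·52+289)/493⌋ − ⌊(10·52+289)/493⌋ = ⌊861/493⌋ − ⌊809/493⌋ = 1 − 1 = 0
n=11: ⌊(12·52+289)/493⌋ − ⌊(11·52+289)/493⌋ = ⌊913/493⌋ − ⌊861/493⌋ = 1 − 1 = 0
n=12: ⌊(13·52+289)/493⌋ − ⌊(12·52+289)/493⌋ = ⌊965/493⌋ − ⌊913/493⌋ = 1 − 1 = 0
n=13: ⌊(14·52+289)/493⌋ − ⌊(13·52+289)/493⌋ = ⌊1017/493⌋ − ⌊965/493⌋ = 2 − 1 = 1
n=14: ⌊(15·52+289)/493⌋ − ⌊(14·52+289)/493⌋ = ⌊1069/493⌋ − ⌊1017/493⌋ = 2 − 2 = 0
n=15: ⌊(16·52+289)/493⌋ − ⌊(15·52+289)/493⌋ = ⌊1121/493⌋ − ⌊1069/493⌋ = 2 − 2 = 0
n=16: ⌊(17·52+289)/493⌋ − ⌊(16·52+289)/493⌋ = ⌊1173/493⌋ − ⌊1121/493⌋ = 2 − 2 = 0
n=17: ⌊(18·52+289)/493⌋ − ⌊(17·52+289)/493⌋ = ⌊1225/493⌋ − ⌊1173/493⌋ = 2 − 2 = 0
n=18: ⌊(19·52+289)/493⌋ − ⌊(18·52+289)/493⌋ = ⌊1277/493⌋ − ⌊1225/493⌋ = 2 − 2 = 0
n=19: ⌊(20·52+289)/493⌋ − ⌊(19·52+289)/493⌋ = ⌊1329/493⌋ − ⌊1277/493⌋ = 2 − 2 = 0
n=20: ⌊(21·52+289)/493⌋ − ⌊(20·52+289)/493⌋ = ⌊1381/493⌋ − ⌊1329/493⌋ = 2 − 2 = 0
n=21: ⌊(22·52+289)/493⌋ − ⌊(21·52+289)/493⌋ = ⌊1433/493⌋ − ⌊1381/493⌋ = 2 − 2 = 0
n=22: ⌊(23·52+289)/493⌋ − ⌊(22·52+289)/493⌋ = ⌊1485/493⌋ − ⌊1433/493⌋ = 3 − 2 = 1
n=23: ⌊(24·52+289)/493⌋ − ⌊(23·52+289)/493⌋ = ⌊1537/493⌋ − ⌊1485/493⌋ = 3 − 3 = 0
n=24: ⌊(25·52+289)/493⌋ − ⌊(24·52+289)/493⌋ = ⌊1589/493⌋ − ⌊1537/493⌋ = 3 − 3 = 0
n=25: ⌊(26·52+289)/493⌋ − ⌊(25·52+289)/493⌋ = ⌊1641/493⌋ − ⌊1589/493⌋ = 3 − 3 = 0
n=26: ⌊(27·52+289)/493⌋ − ⌊(26·52+289)/493⌋ = ⌊1693/493⌋ − ⌊1641/493⌋ = 3 − 3 = 0
n=27: ⌊(28·52+289)/493⌋ − ⌊(27·52+289)/493⌋ = ⌊1745/493⌋ − ⌊1693/493⌋ = 3 − 3 = 0
n=28: ⌊(29·52+289)/493⌋ − ⌊(28·52+289)/493⌋ = ⌊1797/493⌋ − ⌊1745/493⌋ = 3 − 3 = 0
n=29: ⌊(30·52+289)/493⌋ − ⌊(29·52+289)/493⌋ = ⌊1849/493⌋ − ⌊1797/493⌋ = 3 − 3 = 0
n=30: ⌊(31·52+289)/493⌋ − ⌊(30·52+289)/493⌋ = ⌊1901/493⌋ − ⌊1849/493⌋ = 3 − 3 = 0
n=31: ⌊(32·52+289)/493⌋ − ⌊(31·52+289)/493⌋ = ⌊1953/493⌋ − ⌊1901/493⌋ = 3 − 3 = 0
n=32: ⌊(33·52+289)/493⌋ − ⌊(32·52+289)/493⌋ = ⌊2005/493⌋ − ⌊1953/493⌋ = 4 − 3 = 1
n=33: ⌊(34·52+289)/493⌋ − ⌊(33·52+289)/493⌋ = ⌊2057/493⌋ − ⌊2005/493⌋ = 4 − 4 = 0
n=34: ⌊(35·52+289)/493⌋ − ⌊(34·52+289)/493⌋ = ⌊2109/493⌋ − ⌊2057/493⌋ = 4 − 4 = 0
n=35: ⌊(36·52+289)/493⌋ − ⌊(35·52+289)/493⌋ = ⌊2161/493⌋ − ⌊2109/493⌋ = 4 − 4 = 0
n=36: ⌊(37·52+289)/493⌋ − ⌊(36·52+289)/493⌋ = ⌊2213/493⌋ − ⌊2161/493⌋ = 4 − 4 = 0
n=37: ⌊(38·52+289)/493⌋ − ⌊(37·52+289)/493⌋ = ⌊2265/493⌋ − ⌊2213/493⌋ = 4 − 4 = 0
n=38: ⌊(39·52+289)/493⌋ − ⌊(38·52+289)/493⌋ = ⌊2317/493⌋ − ⌊2265/493⌋ = 4 − 4 = 0
n=39: ⌊(40·52+289)/493⌋ − ⌊(39·52+289)/493⌋ = ⌊2369/493⌋ − ⌊2317/493⌋ = 4 − 4 = 0
n=40: ⌊(41·52+289)/493⌋ − ⌊(40·52+289)/493⌋ = ⌊2421/493⌋ − ⌊2369/493⌋ = 4 − 4 = 0
n=41: ⌊(42·52+289)/493⌋ − ⌊(41·52+289)/493⌋ = ⌊2473/493⌋ − ⌊2421/493⌋ = 5 − 4 = 1
n=42: ⌊(43·52+289)/493⌋ − ⌊(42·52+289)/493⌋ = ⌊2525/493⌋ − ⌊2473/493⌋ = 5 − 5 = 0
n=43: ⌊(44·52+289)/493⌋ − ⌊(43·52+289)/493⌋ = ⌊2577/493⌋ − ⌊2525/493⌋ = 5 − 5 = 0
n=44: ⌊(45·52+289)/493⌋ − ⌊(44·52+289)/493⌋ = ⌊2629/493⌋ − ⌊2577/493⌋ = 5 − 5 = 0
n=45: ⌊(46·52+289)/493⌋ − ⌊(45·52+289)/493⌋ = ⌊2681/493⌋ − ⌊2629/493⌋ = 5 − 5 = 0
n=46: ⌊(47·52+289)/493⌋ − ⌊(46·52+289)/493⌋ = ⌊2733/493⌋ − ⌊2681/493⌋ = 5 − 5 = 0
n=47: ⌊(48·52+289)/493⌋ − ⌊(47·52+289)/493⌋ = ⌊2785/493⌋ − ⌊2733/493⌋ = 5 − 5 = 0
n=48: ⌊(49·52+289)/493⌋ − ⌊(48·52+289)/493⌋ = ⌊2837/493⌋ − ⌊2785/493⌋ = 5 − 5 = 0
n=49: ⌊(50·52+289)/493⌋ − ⌊(49·52+289)/493⌋ = ⌊2889/493⌋ − ⌊2837/493⌋ = 5 − 5 = 0
n=50: ⌊(51·52+289)/493⌋ − ⌊(50·52+289)/493⌋ = ⌊2941/493⌋ − ⌊2889/493⌋ = 5 − 5 = 0
n=51: ⌊(52·52+289)/493⌋ − ⌊(51·52+289)/493⌋ = ⌊2993/493⌋ − ⌊2941/493⌋ = 6 − 5 = 1
n=52: ⌊(53·52+289)/493⌋ − ⌊(52·52+289)/493⌋ = ⌊3045/493⌋ − ⌊2993/493⌋ = 6 − 6 = 0
n=53: ⌊(54·52+289)/493⌋ − ⌊(53·52+289)/493⌋ = ⌊3097/493⌋ − ⌊3045/493⌋ = 6 − 6 = 0
n=54: ⌊(55·52+289)/493⌋ − ⌊(54·52+289)/493⌋ = ⌊3149/493⌋ − ⌊3097/493⌋ = 6 − 6 = 0
n=55: ⌊(56·52+289)/493⌋ − ⌊(55·52+289)/493⌋ = ⌊3201/493⌋ − ⌊3149/493⌋ = 6 − 6 = 0
n=56: ⌊(57·52+289)/493⌋ − ⌊(56·52+289)/493⌋ = ⌊3253/493⌋ − ⌊3201/493⌋ = 6 − 6 = 0
n=57: ⌊(58·52+289)/493⌋ − ⌊(57·52+289)/493⌋ = ⌊3305/493⌋ − ⌊3253/493⌋ = 6 − 6 = 0
n=58: ⌊(59·52+289)/493⌋ − ⌊(58·52+289)/493⌋ = ⌊3357/493⌋ − ⌊3305/493⌋ = 6 − 6 = 0
n=59: ⌊(60·52+289)/493⌋ − ⌊(59·52+289)/493⌋ = ⌊3409/493⌋ − ⌊3357/493⌋ = 6 − 6 = 0
n=60: ⌊(61·52+289)/493⌋ − ⌊(60·52+289)/493⌋ = ⌊3461/493⌋ − ⌊3409/493⌋ = 7 − 6 = 1
n=61: ⌊(62·52+289)/493⌋ − ⌊(61·52+289)/493⌋ = ⌊3513/493⌋ − ⌊3461/493⌋ = 7 − 7 = 0
n=62: ⌊(63·52+289)/493⌋ − ⌊(62·52+289)/493⌋ = ⌊3565/493⌋ − ⌊3513/493⌋ = 7 − 7 = 0
n=63: ⌊(64·52+289)/493⌋ − ⌊(63·52+289)/493⌋ = ⌊3617/493⌋ − ⌊3565/493⌋ = 7 − 7 = 0
n=64: ⌊(65·52+289)/493⌋ − ⌊(64·52+289)/493⌋ = ⌊3669/493⌋ − ⌊3617/493⌋ = 7 − 7 = 0
n=65: ⌊(66·52+289)/493⌋ − ⌊(65·52+289)/493⌋ = ⌊3721/493⌋ − ⌊3669/493⌋ = 7 − 7 = 0
n=66: ⌊(67·52+289)/493⌋ − ⌊(66·52+289)/493⌋ = ⌊3773/493⌋ − ⌊3721/493⌋ = 7 − 7 = 0
n=67: ⌊(68·52+289)/493⌋ − ⌊(67·52+289)/493⌋ = ⌊3825/493⌋ − ⌊3773/493⌋ = 7 − 7 = 0
n=68: ⌊(69·52+289)/493⌋ − ⌊(68·52+289)/493⌋ = ⌊3877/493⌋ − ⌊3825/493⌋ = 7 − 7 = 0
n=69: ⌊(70·52+289)/493⌋ − ⌊(69·52+289)/493⌋ = ⌊3929/493⌋ − ⌊3877/493⌋ = 7 − 7 = 0
n=70: ⌊(71·52+289)/493⌋ − ⌊(70·52+289)/493⌋ = ⌊3981/493⌋ − ⌊3929/493⌋ = 8 − 7 = 1
n=71: ⌊(72·52+289)/493⌋ − ⌊(71·52+289)/493⌋ = ⌊4033/493⌋ − ⌊3981/493⌋ = 8 − 8 = 0
n=72: ⌊(73·52+289)/493⌋ − ⌊(72·52+289)/493⌋ = ⌊4085/493⌋ − ⌊4033/493⌋ = 8 − 8 = 0
n=73: ⌊(74·52+289)/493⌋ − ⌊(73·52+289)/493⌋ = ⌊4137/493⌋ − ⌊4085/493⌋ = 8 − 8 = 0
n=74: ⌊(75·52+289)/493⌋ − ⌊(74·52+289)/493⌋ = ⌊4189/493⌋ − ⌊4137/493⌋ = 8 − 8 = 0
n=75: ⌊(76·52+289)/493⌋ − ⌊(75·52+289)/493⌋ = ⌊4241/493⌋ − ⌊4189/493⌋ = 8 − 8 = 0
n=76: ⌊(77·52+289)/493⌋ − ⌊(76·52+289)/493⌋ = ⌊4293/493⌋ − ⌊4241/493⌋ = 8 − 8 = 0
n=77: ⌊(78·52+289)/493⌋ − ⌊(77·52+289)/493⌋ = ⌊4345/493⌋ − ⌊4293/493⌋ = 8 − 8 = 0
n=78: ⌊(79·52+289)/493⌋ − ⌊(78·52+289)/493⌋ = ⌊4397/493⌋ − ⌊4345/493⌋ = 8 − 8 = 0
n=79: ⌊(80·52+289)/493⌋ − ⌊(79·52+289)/493⌋ = ⌊4449/493⌋ − ⌊4397/493⌋ = 9 − 8 = 1
n=80: ⌊(81·52+289)/493⌋ − ⌊(80·52+289)/493⌋ = ⌊4501/493⌋ − ⌊4449/493⌋ = 9 − 9 = 0
n=81: ⌊(82·52+289)/493⌋ − ⌊(81·52+289)/493⌋ = ⌊4553/493⌋ − ⌊4501/493⌋ = 9 − 9 = 0
n=82: ⌊(83·52+289)/493⌋ − ⌊(82·52+289)/493⌋ = ⌊4605/493⌋ − ⌊4553/493⌋ = 9 − 9 = 0
n=83: ⌊(84·52+289)/493⌋ − ⌊(83·52+289)/493⌋ = ⌊4657/493⌋ − ⌊4605/493⌋ = 9 − 9 = 0
n=84: ⌊(85·52+289)/493⌋ − ⌊(84·52+289)/493⌋ = ⌊4709/493⌋ − ⌊4657/493⌋ = 9 − 9 = 0
n=85: ⌊(86·52+289)/493⌋ − ⌊(85·52+289)/493⌋ = ⌊4761/493⌋ − ⌊4709/493⌋ = 9 − 9 = 0
n=86: ⌊(87·52+289)/493⌋ − ⌊(86·52+289)/493⌋ = ⌊4813/493⌋ − ⌊4761/493⌋ = 9 − 9 = 0


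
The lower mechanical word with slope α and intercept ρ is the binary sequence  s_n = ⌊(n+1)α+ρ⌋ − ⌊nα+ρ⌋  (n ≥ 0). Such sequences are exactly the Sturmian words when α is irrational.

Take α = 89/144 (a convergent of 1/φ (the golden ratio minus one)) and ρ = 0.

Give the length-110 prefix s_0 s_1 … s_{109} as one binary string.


01011010110110101101011011010110110101101011011010110101101101011011010110101101101011011010110101101101011010

n=0: ⌊(1·89)/144⌋ − ⌊(0·89)/144⌋ = ⌊89/144⌋ − ⌊0/144⌋ = 0 − 0 = 0
n=1: ⌊(2·89)/144⌋ − ⌊(1·89)/144⌋ = ⌊178/144⌋ − ⌊89/144⌋ = 1 − 0 = 1
n=2: ⌊(3·89)/144⌋ − ⌊(2·89)/144⌋ = ⌊267/144⌋ − ⌊178/144⌋ = 1 − 1 = 0
n=3: ⌊(4·89)/144⌋ − ⌊(3·89)/144⌋ = ⌊356/144⌋ − ⌊267/144⌋ = 2 − 1 = 1
n=4: ⌊(5·89)/144⌋ − ⌊(4·89)/144⌋ = ⌊445/144⌋ − ⌊356/144⌋ = 3 − 2 = 1
n=5: ⌊(6·89)/144⌋ − ⌊(5·89)/144⌋ = ⌊534/144⌋ − ⌊445/144⌋ = 3 − 3 = 0
n=6: ⌊(7·89)/144⌋ − ⌊(6·89)/144⌋ = ⌊623/144⌋ − ⌊534/144⌋ = 4 − 3 = 1
n=7: ⌊(8·89)/144⌋ − ⌊(7·89)/144⌋ = ⌊712/144⌋ − ⌊623/144⌋ = 4 − 4 = 0
n=8: ⌊(9·89)/144⌋ − ⌊(8·89)/144⌋ = ⌊801/144⌋ − ⌊712/144⌋ = 5 − 4 = 1
n=9: ⌊(10·89)/144⌋ − ⌊(9·89)/144⌋ = ⌊890/144⌋ − ⌊801/144⌋ = 6 − 5 = 1
n=10: ⌊(11·89)/144⌋ − ⌊(10·89)/144⌋ = ⌊979/144⌋ − ⌊890/144⌋ = 6 − 6 = 0
n=11: ⌊(12·89)/144⌋ − ⌊(11·89)/144⌋ = ⌊1068/144⌋ − ⌊979/144⌋ = 7 − 6 = 1
n=12: ⌊(13·89)/144⌋ − ⌊(12·89)/144⌋ = ⌊1157/144⌋ − ⌊1068/144⌋ = 8 − 7 = 1
n=13: ⌊(14·89)/144⌋ − ⌊(13·89)/144⌋ = ⌊1246/144⌋ − ⌊1157/144⌋ = 8 − 8 = 0
n=14: ⌊(15·89)/144⌋ − ⌊(14·89)/144⌋ = ⌊1335/144⌋ − ⌊1246/144⌋ = 9 − 8 = 1
n=15: ⌊(16·89)/144⌋ − ⌊(15·89)/144⌋ = ⌊1424/144⌋ − ⌊1335/144⌋ = 9 − 9 = 0
n=16: ⌊(17·89)/144⌋ − ⌊(16·89)/144⌋ = ⌊1513/144⌋ − ⌊1424/144⌋ = 10 − 9 = 1
n=17: ⌊(18·89)/144⌋ − ⌊(17·89)/144⌋ = ⌊1602/144⌋ − ⌊1513/144⌋ = 11 − 10 = 1
n=18: ⌊(19·89)/144⌋ − ⌊(18·89)/144⌋ = ⌊1691/144⌋ − ⌊1602/144⌋ = 11 − 11 = 0
n=19: ⌊(20·89)/144⌋ − ⌊(19·89)/144⌋ = ⌊1780/144⌋ − ⌊1691/144⌋ = 12 − 11 = 1
n=20: ⌊(21·89)/144⌋ − ⌊(20·89)/144⌋ = ⌊1869/144⌋ − ⌊1780/144⌋ = 12 − 12 = 0
n=21: ⌊(22·89)/144⌋ − ⌊(21·89)/144⌋ = ⌊1958/144⌋ − ⌊1869/144⌋ = 13 − 12 = 1
n=22: ⌊(23·89)/144⌋ − ⌊(22·89)/144⌋ = ⌊2047/144⌋ − ⌊1958/144⌋ = 14 − 13 = 1
n=23: ⌊(24·89)/144⌋ − ⌊(23·89)/144⌋ = ⌊2136/144⌋ − ⌊2047/144⌋ = 14 − 14 = 0
n=24: ⌊(25·89)/144⌋ − ⌊(24·89)/144⌋ = ⌊2225/144⌋ − ⌊2136/144⌋ = 15 − 14 = 1
n=25: ⌊(26·89)/144⌋ − ⌊(25·89)/144⌋ = ⌊2314/144⌋ − ⌊2225/144⌋ = 16 − 15 = 1
n=26: ⌊(27·89)/144⌋ − ⌊(26·89)/144⌋ = ⌊2403/144⌋ − ⌊2314/144⌋ = 16 − 16 = 0
n=27: ⌊(28·89)/144⌋ − ⌊(27·89)/144⌋ = ⌊2492/144⌋ − ⌊2403/144⌋ = 17 − 16 = 1
n=28: ⌊(29·89)/144⌋ − ⌊(28·89)/144⌋ = ⌊2581/144⌋ − ⌊2492/144⌋ = 17 − 17 = 0
n=29: ⌊(30·89)/144⌋ − ⌊(29·89)/144⌋ = ⌊2670/144⌋ − ⌊2581/144⌋ = 18 − 17 = 1
n=30: ⌊(31·89)/144⌋ − ⌊(30·89)/144⌋ = ⌊2759/144⌋ − ⌊2670/144⌋ = 19 − 18 = 1
n=31: ⌊(32·89)/144⌋ − ⌊(31·89)/144⌋ = ⌊2848/144⌋ − ⌊2759/144⌋ = 19 − 19 = 0
n=32: ⌊(33·89)/144⌋ − ⌊(32·89)/144⌋ = ⌊2937/144⌋ − ⌊2848/144⌋ = 20 − 19 = 1
n=33: ⌊(34·89)/144⌋ − ⌊(33·89)/144⌋ = ⌊3026/144⌋ − ⌊2937/144⌋ = 21 − 20 = 1
n=34: ⌊(35·89)/144⌋ − ⌊(34·89)/144⌋ = ⌊3115/144⌋ − ⌊3026/144⌋ = 21 − 21 = 0
n=35: ⌊(36·89)/144⌋ − ⌊(35·89)/144⌋ = ⌊3204/144⌋ − ⌊3115/144⌋ = 22 − 21 = 1
n=36: ⌊(37·89)/144⌋ − ⌊(36·89)/144⌋ = ⌊3293/144⌋ − ⌊3204/144⌋ = 22 − 22 = 0
n=37: ⌊(38·89)/144⌋ − ⌊(37·89)/144⌋ = ⌊3382/144⌋ − ⌊3293/144⌋ = 23 − 22 = 1
n=38: ⌊(39·89)/144⌋ − ⌊(38·89)/144⌋ = ⌊3471/144⌋ − ⌊3382/144⌋ = 24 − 23 = 1
n=39: ⌊(40·89)/144⌋ − ⌊(39·89)/144⌋ = ⌊3560/144⌋ − ⌊3471/144⌋ = 24 − 24 = 0
n=40: ⌊(41·89)/144⌋ − ⌊(40·89)/144⌋ = ⌊3649/144⌋ − ⌊3560/144⌋ = 25 − 24 = 1
n=41: ⌊(42·89)/144⌋ − ⌊(41·89)/144⌋ = ⌊3738/144⌋ − ⌊3649/144⌋ = 25 − 25 = 0
n=42: ⌊(43·89)/144⌋ − ⌊(42·89)/144⌋ = ⌊3827/144⌋ − ⌊3738/144⌋ = 26 − 25 = 1
n=43: ⌊(44·89)/144⌋ − ⌊(43·89)/144⌋ = ⌊3916/144⌋ − ⌊3827/144⌋ = 27 − 26 = 1
n=44: ⌊(45·89)/144⌋ − ⌊(44·89)/144⌋ = ⌊4005/144⌋ − ⌊3916/144⌋ = 27 − 27 = 0
n=45: ⌊(46·89)/144⌋ − ⌊(45·89)/144⌋ = ⌊4094/144⌋ − ⌊4005/144⌋ = 28 − 27 = 1
n=46: ⌊(47·89)/144⌋ − ⌊(46·89)/144⌋ = ⌊4183/144⌋ − ⌊4094/144⌋ = 29 − 28 = 1
n=47: ⌊(48·89)/144⌋ − ⌊(47·89)/144⌋ = ⌊4272/144⌋ − ⌊4183/144⌋ = 29 − 29 = 0
n=48: ⌊(49·89)/144⌋ − ⌊(48·89)/144⌋ = ⌊4361/144⌋ − ⌊4272/144⌋ = 30 − 29 = 1
n=49: ⌊(50·89)/144⌋ − ⌊(49·89)/144⌋ = ⌊4450/144⌋ − ⌊4361/144⌋ = 30 − 30 = 0
n=50: ⌊(51·89)/144⌋ − ⌊(50·89)/144⌋ = ⌊4539/144⌋ − ⌊4450/144⌋ = 31 − 30 = 1
n=51: ⌊(52·89)/144⌋ − ⌊(51·89)/144⌋ = ⌊4628/144⌋ − ⌊4539/144⌋ = 32 − 31 = 1
n=52: ⌊(53·89)/144⌋ − ⌊(52·89)/144⌋ = ⌊4717/144⌋ − ⌊4628/144⌋ = 32 − 32 = 0
n=53: ⌊(54·89)/144⌋ − ⌊(53·89)/144⌋ = ⌊4806/144⌋ − ⌊4717/144⌋ = 33 − 32 = 1
n=54: ⌊(55·89)/144⌋ − ⌊(54·89)/144⌋ = ⌊4895/144⌋ − ⌊4806/144⌋ = 33 − 33 = 0
n=55: ⌊(56·89)/144⌋ − ⌊(55·89)/144⌋ = ⌊4984/144⌋ − ⌊4895/144⌋ = 34 − 33 = 1
n=56: ⌊(57·89)/144⌋ − ⌊(56·89)/144⌋ = ⌊5073/144⌋ − ⌊4984/144⌋ = 35 − 34 = 1
n=57: ⌊(58·89)/144⌋ − ⌊(57·89)/144⌋ = ⌊5162/144⌋ − ⌊5073/144⌋ = 35 − 35 = 0
n=58: ⌊(59·89)/144⌋ − ⌊(58·89)/144⌋ = ⌊5251/144⌋ − ⌊5162/144⌋ = 36 − 35 = 1
n=59: ⌊(60·89)/144⌋ − ⌊(59·89)/144⌋ = ⌊5340/144⌋ − ⌊5251/144⌋ = 37 − 36 = 1
n=60: ⌊(61·89)/144⌋ − ⌊(60·89)/144⌋ = ⌊5429/144⌋ − ⌊5340/144⌋ = 37 − 37 = 0
n=61: ⌊(62·89)/144⌋ − ⌊(61·89)/144⌋ = ⌊5518/144⌋ − ⌊5429/144⌋ = 38 − 37 = 1
n=62: ⌊(63·89)/144⌋ − ⌊(62·89)/144⌋ = ⌊5607/144⌋ − ⌊5518/144⌋ = 38 − 38 = 0
n=63: ⌊(64·89)/144⌋ − ⌊(63·89)/144⌋ = ⌊5696/144⌋ − ⌊5607/144⌋ = 39 − 38 = 1
n=64: ⌊(65·89)/144⌋ − ⌊(64·89)/144⌋ = ⌊5785/144⌋ − ⌊5696/144⌋ = 40 − 39 = 1
n=65: ⌊(66·89)/144⌋ − ⌊(65·89)/144⌋ = ⌊5874/144⌋ − ⌊5785/144⌋ = 40 − 40 = 0
n=66: ⌊(67·89)/144⌋ − ⌊(66·89)/144⌋ = ⌊5963/144⌋ − ⌊5874/144⌋ = 41 − 40 = 1
n=67: ⌊(68·89)/144⌋ − ⌊(67·89)/144⌋ = ⌊6052/144⌋ − ⌊5963/144⌋ = 42 − 41 = 1
n=68: ⌊(69·89)/144⌋ − ⌊(68·89)/144⌋ = ⌊6141/144⌋ − ⌊6052/144⌋ = 42 − 42 = 0
n=69: ⌊(70·89)/144⌋ − ⌊(69·89)/144⌋ = ⌊6230/144⌋ − ⌊6141/144⌋ = 43 − 42 = 1
n=70: ⌊(71·89)/144⌋ − ⌊(70·89)/144⌋ = ⌊6319/144⌋ − ⌊6230/144⌋ = 43 − 43 = 0
n=71: ⌊(72·89)/144⌋ − ⌊(71·89)/144⌋ = ⌊6408/144⌋ − ⌊6319/144⌋ = 44 − 43 = 1
n=72: ⌊(73·89)/144⌋ − ⌊(72·89)/144⌋ = ⌊6497/144⌋ − ⌊6408/144⌋ = 45 − 44 = 1
n=73: ⌊(74·89)/144⌋ − ⌊(73·89)/144⌋ = ⌊6586/144⌋ − ⌊6497/144⌋ = 45 − 45 = 0
n=74: ⌊(75·89)/144⌋ − ⌊(74·89)/144⌋ = ⌊6675/144⌋ − ⌊6586/144⌋ = 46 − 45 = 1
n=75: ⌊(76·89)/144⌋ − ⌊(75·89)/144⌋ = ⌊6764/144⌋ − ⌊6675/144⌋ = 46 − 46 = 0
n=76: ⌊(77·89)/144⌋ − ⌊(76·89)/144⌋ = ⌊6853/144⌋ − ⌊6764/144⌋ = 47 − 46 = 1
n=77: ⌊(78·89)/144⌋ − ⌊(77·89)/144⌋ = ⌊6942/144⌋ − ⌊6853/144⌋ = 48 − 47 = 1
n=78: ⌊(79·89)/144⌋ − ⌊(78·89)/144⌋ = ⌊7031/144⌋ − ⌊6942/144⌋ = 48 − 48 = 0
n=79: ⌊(80·89)/144⌋ − ⌊(79·89)/144⌋ = ⌊7120/144⌋ − ⌊7031/144⌋ = 49 − 48 = 1
n=80: ⌊(81·89)/144⌋ − ⌊(80·89)/144⌋ = ⌊7209/144⌋ − ⌊7120/144⌋ = 50 − 49 = 1
n=81: ⌊(82·89)/144⌋ − ⌊(81·89)/144⌋ = ⌊7298/144⌋ − ⌊7209/144⌋ = 50 − 50 = 0
n=82: ⌊(83·89)/144⌋ − ⌊(82·89)/144⌋ = ⌊7387/144⌋ − ⌊7298/144⌋ = 51 − 50 = 1
n=83: ⌊(84·89)/144⌋ − ⌊(83·89)/144⌋ = ⌊7476/144⌋ − ⌊7387/144⌋ = 51 − 51 = 0
n=84: ⌊(85·89)/144⌋ − ⌊(84·89)/144⌋ = ⌊7565/144⌋ − ⌊7476/144⌋ = 52 − 51 = 1
n=85: ⌊(86·89)/144⌋ − ⌊(85·89)/144⌋ = ⌊7654/144⌋ − ⌊7565/144⌋ = 53 − 52 = 1
n=86: ⌊(87·89)/144⌋ − ⌊(86·89)/144⌋ = ⌊7743/144⌋ − ⌊7654/144⌋ = 53 − 53 = 0
n=87: ⌊(88·89)/144⌋ − ⌊(87·89)/144⌋ = ⌊7832/144⌋ − ⌊7743/144⌋ = 54 − 53 = 1
n=88: ⌊(89·89)/144⌋ − ⌊(88·89)/144⌋ = ⌊7921/144⌋ − ⌊7832/144⌋ = 55 − 54 = 1
n=89: ⌊(90·89)/144⌋ − ⌊(89·89)/144⌋ = ⌊8010/144⌋ − ⌊7921/144⌋ = 55 − 55 = 0
n=90: ⌊(91·89)/144⌋ − ⌊(90·89)/144⌋ = ⌊8099/144⌋ − ⌊8010/144⌋ = 56 − 55 = 1
n=91: ⌊(92·89)/144⌋ − ⌊(91·89)/144⌋ = ⌊8188/144⌋ − ⌊8099/144⌋ = 56 − 56 = 0
n=92: ⌊(93·89)/144⌋ − ⌊(92·89)/144⌋ = ⌊8277/144⌋ − ⌊8188/144⌋ = 57 − 56 = 1
n=93: ⌊(94·89)/144⌋ − ⌊(93·89)/144⌋ = ⌊8366/144⌋ − ⌊8277/144⌋ = 58 − 57 = 1
n=94: ⌊(95·89)/144⌋ − ⌊(94·89)/144⌋ = ⌊8455/144⌋ − ⌊8366/144⌋ = 58 − 58 = 0
n=95: ⌊(96·89)/144⌋ − ⌊(95·89)/144⌋ = ⌊8544/144⌋ − ⌊8455/144⌋ = 59 − 58 = 1
n=96: ⌊(97·89)/144⌋ − ⌊(96·89)/144⌋ = ⌊8633/144⌋ − ⌊8544/144⌋ = 59 − 59 = 0
n=97: ⌊(98·89)/144⌋ − ⌊(97·89)/144⌋ = ⌊8722/144⌋ − ⌊8633/144⌋ = 60 − 59 = 1
n=98: ⌊(99·89)/144⌋ − ⌊(98·89)/144⌋ = ⌊8811/144⌋ − ⌊8722/144⌋ = 61 − 60 = 1
n=99: ⌊(100·89)/144⌋ − ⌊(99·89)/144⌋ = ⌊8900/144⌋ − ⌊8811/144⌋ = 61 − 61 = 0
n=100: ⌊(101·89)/144⌋ − ⌊(100·89)/144⌋ = ⌊8989/144⌋ − ⌊8900/144⌋ = 62 − 61 = 1
n=101: ⌊(102·89)/144⌋ − ⌊(101·89)/144⌋ = ⌊9078/144⌋ − ⌊8989/144⌋ = 63 − 62 = 1
n=102: ⌊(103·89)/144⌋ − ⌊(102·89)/144⌋ = ⌊9167/144⌋ − ⌊9078/144⌋ = 63 − 63 = 0
n=103: ⌊(104·89)/144⌋ − ⌊(103·89)/144⌋ = ⌊9256/144⌋ − ⌊9167/144⌋ = 64 − 63 = 1
n=104: ⌊(105·89)/144⌋ − ⌊(104·89)/144⌋ = ⌊9345/144⌋ − ⌊9256/144⌋ = 64 − 64 = 0
n=105: ⌊(106·89)/144⌋ − ⌊(105·89)/144⌋ = ⌊9434/144⌋ − ⌊9345/144⌋ = 65 − 64 = 1
n=106: ⌊(107·89)/144⌋ − ⌊(106·89)/144⌋ = ⌊9523/144⌋ − ⌊9434/144⌋ = 66 − 65 = 1
n=107: ⌊(108·89)/144⌋ − ⌊(107·89)/144⌋ = ⌊9612/144⌋ − ⌊9523/144⌋ = 66 − 66 = 0
n=108: ⌊(109·89)/144⌋ − ⌊(108·89)/144⌋ = ⌊9701/144⌋ − ⌊9612/144⌋ = 67 − 66 = 1
n=109: ⌊(110·89)/144⌋ − ⌊(109·89)/144⌋ = ⌊9790/144⌋ − ⌊9701/144⌋ = 67 − 67 = 0


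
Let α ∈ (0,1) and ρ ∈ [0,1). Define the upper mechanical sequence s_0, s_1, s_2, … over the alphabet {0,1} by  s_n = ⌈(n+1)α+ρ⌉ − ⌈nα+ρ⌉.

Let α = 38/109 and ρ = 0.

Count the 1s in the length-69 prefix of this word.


25

#1s = Σ_{n=0}^{68} s_n = Σ_{n=0}^{68} (⌈(n+1)α+ρ⌉ − ⌈nα+ρ⌉)
the sum telescopes: every ⌈nα+ρ⌉ with 0 < n < 69 appears once with + and once with −, leaving ⌈69α+ρ⌉ − ⌈0·α+ρ⌉
69α + ρ = (69·38) / 109 = 2622/109
ρ = 0/109
⌈2622/109⌉ = 25,  ⌈0/109⌉ = 0
#1s = 25 − 0 = 25


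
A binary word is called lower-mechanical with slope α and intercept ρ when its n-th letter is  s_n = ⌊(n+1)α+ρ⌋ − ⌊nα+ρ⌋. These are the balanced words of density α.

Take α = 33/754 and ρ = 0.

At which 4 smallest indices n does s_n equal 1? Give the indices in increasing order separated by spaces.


22 45 68 91

n=0: ⌊33/754⌋−⌊0/754⌋ = 0−0 = 0
n=1: ⌊66/754⌋−⌊33/754⌋ = 0−0 = 0
  …
n=22: ⌊759/754⌋−⌊726/754⌋ = 1−0 = 1  ← one
n=23: ⌊792/754⌋−⌊759/754⌋ = 1−1 = 0
n=24: ⌊825/754⌋−⌊792/754⌋ = 1−1 = 0
  …
n=45: ⌊1518/754⌋−⌊1485/754⌋ = 2−1 = 1  ← one
n=46: ⌊1551/754⌋−⌊1518/754⌋ = 2−2 = 0
n=47: ⌊1584/754⌋−⌊1551/754⌋ = 2−2 = 0
  …
n=68: ⌊2277/754⌋−⌊2244/754⌋ = 3−2 = 1  ← one
n=69: ⌊2310/754⌋−⌊2277/754⌋ = 3−3 = 0
n=70: ⌊2343/754⌋−⌊2310/754⌋ = 3−3 = 0
  …
n=91: ⌊3036/754⌋−⌊3003/754⌋ = 4−3 = 1  ← one
positions of the first 4 ones: 22 45 68 91


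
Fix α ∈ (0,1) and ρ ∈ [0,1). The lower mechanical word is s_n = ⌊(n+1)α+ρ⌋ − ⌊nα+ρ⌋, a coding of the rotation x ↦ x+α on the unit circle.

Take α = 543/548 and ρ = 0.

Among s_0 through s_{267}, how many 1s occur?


#1s = Σ_{n=0}^{267} s_n = Σ_{n=0}^{267} (⌊(n+1)α+ρ⌋ − ⌊nα+ρ⌋)
the sum telescopes: every ⌊nα+ρ⌋ with 0 < n < 268 appears once with + and once with −, leaving ⌊268α+ρ⌋ − ⌊0·α+ρ⌋
268α + ρ = (268·543) / 548 = 145524/548
ρ = 0/548
⌊145524/548⌋ = 265,  ⌊0/548⌋ = 0
#1s = 265 − 0 = 265

265


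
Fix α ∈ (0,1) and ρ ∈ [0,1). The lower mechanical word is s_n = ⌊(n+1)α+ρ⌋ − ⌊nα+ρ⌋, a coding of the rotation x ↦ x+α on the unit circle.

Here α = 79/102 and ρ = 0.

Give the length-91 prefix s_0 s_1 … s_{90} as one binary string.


n=0: ⌊(1·79)/102⌋ − ⌊(0·79)/102⌋ = ⌊79/102⌋ − ⌊0/102⌋ = 0 − 0 = 0
n=1: ⌊(2·79)/102⌋ − ⌊(1·79)/102⌋ = ⌊158/102⌋ − ⌊79/102⌋ = 1 − 0 = 1
n=2: ⌊(3·79)/102⌋ − ⌊(2·79)/102⌋ = ⌊237/102⌋ − ⌊158/102⌋ = 2 − 1 = 1
n=3: ⌊(4·79)/102⌋ − ⌊(3·79)/102⌋ = ⌊316/102⌋ − ⌊237/102⌋ = 3 − 2 = 1
n=4: ⌊(5·79)/102⌋ − ⌊(4·79)/102⌋ = ⌊395/102⌋ − ⌊316/102⌋ = 3 − 3 = 0
n=5: ⌊(6·79)/102⌋ − ⌊(5·79)/102⌋ = ⌊474/102⌋ − ⌊395/102⌋ = 4 − 3 = 1
n=6: ⌊(7·79)/102⌋ − ⌊(6·79)/102⌋ = ⌊553/102⌋ − ⌊474/102⌋ = 5 − 4 = 1
n=7: ⌊(8·79)/102⌋ − ⌊(7·79)/102⌋ = ⌊632/102⌋ − ⌊553/102⌋ = 6 − 5 = 1
n=8: ⌊(9·79)/102⌋ − ⌊(8·79)/102⌋ = ⌊711/102⌋ − ⌊632/102⌋ = 6 − 6 = 0
n=9: ⌊(10·79)/102⌋ − ⌊(9·79)/102⌋ = ⌊790/102⌋ − ⌊711/102⌋ = 7 − 6 = 1
n=10: ⌊(11·79)/102⌋ − ⌊(10·79)/102⌋ = ⌊869/102⌋ − ⌊790/102⌋ = 8 − 7 = 1
n=11: ⌊(12·79)/102⌋ − ⌊(11·79)/102⌋ = ⌊948/102⌋ − ⌊869/102⌋ = 9 − 8 = 1
n=12: ⌊(13·79)/102⌋ − ⌊(12·79)/102⌋ = ⌊1027/102⌋ − ⌊948/102⌋ = 10 − 9 = 1
n=13: ⌊(14·79)/102⌋ − ⌊(13·79)/102⌋ = ⌊1106/102⌋ − ⌊1027/102⌋ = 10 − 10 = 0
n=14: ⌊(15·79)/102⌋ − ⌊(14·79)/102⌋ = ⌊1185/102⌋ − ⌊1106/102⌋ = 11 − 10 = 1
n=15: ⌊(16·79)/102⌋ − ⌊(15·79)/102⌋ = ⌊1264/102⌋ − ⌊1185/102⌋ = 12 − 11 = 1
n=16: ⌊(17·79)/102⌋ − ⌊(16·79)/102⌋ = ⌊1343/102⌋ − ⌊1264/102⌋ = 13 − 12 = 1
n=17: ⌊(18·79)/102⌋ − ⌊(17·79)/102⌋ = ⌊1422/102⌋ − ⌊1343/102⌋ = 13 − 13 = 0
n=18: ⌊(19·79)/102⌋ − ⌊(18·79)/102⌋ = ⌊1501/102⌋ − ⌊1422/102⌋ = 14 − 13 = 1
n=19: ⌊(20·79)/102⌋ − ⌊(19·79)/102⌋ = ⌊1580/102⌋ − ⌊1501/102⌋ = 15 − 14 = 1
n=20: ⌊(21·79)/102⌋ − ⌊(20·79)/102⌋ = ⌊1659/102⌋ − ⌊1580/102⌋ = 16 − 15 = 1
n=21: ⌊(22·79)/102⌋ − ⌊(21·79)/102⌋ = ⌊1738/102⌋ − ⌊1659/102⌋ = 17 − 16 = 1
n=22: ⌊(23·79)/102⌋ − ⌊(22·79)/102⌋ = ⌊1817/102⌋ − ⌊1738/102⌋ = 17 − 17 = 0
n=23: ⌊(24·79)/102⌋ − ⌊(23·79)/102⌋ = ⌊1896/102⌋ − ⌊1817/102⌋ = 18 − 17 = 1
n=24: ⌊(25·79)/102⌋ − ⌊(24·79)/102⌋ = ⌊1975/102⌋ − ⌊1896/102⌋ = 19 − 18 = 1
n=25: ⌊(26·79)/102⌋ − ⌊(25·79)/102⌋ = ⌊2054/102⌋ − ⌊1975/102⌋ = 20 − 19 = 1
n=26: ⌊(27·79)/102⌋ − ⌊(26·79)/102⌋ = ⌊2133/102⌋ − ⌊2054/102⌋ = 20 − 20 = 0
n=27: ⌊(28·79)/102⌋ − ⌊(27·79)/102⌋ = ⌊2212/102⌋ − ⌊2133/102⌋ = 21 − 20 = 1
n=28: ⌊(29·79)/102⌋ − ⌊(28·79)/102⌋ = ⌊2291/102⌋ − ⌊2212/102⌋ = 22 − 21 = 1
n=29: ⌊(30·79)/102⌋ − ⌊(29·79)/102⌋ = ⌊2370/102⌋ − ⌊2291/102⌋ = 23 − 22 = 1
n=30: ⌊(31·79)/102⌋ − ⌊(30·79)/102⌋ = ⌊2449/102⌋ − ⌊2370/102⌋ = 24 − 23 = 1
n=31: ⌊(32·79)/102⌋ − ⌊(31·79)/102⌋ = ⌊2528/102⌋ − ⌊2449/102⌋ = 24 − 24 = 0
n=32: ⌊(33·79)/102⌋ − ⌊(32·79)/102⌋ = ⌊2607/102⌋ − ⌊2528/102⌋ = 25 − 24 = 1
n=33: ⌊(34·79)/102⌋ − ⌊(33·79)/102⌋ = ⌊2686/102⌋ − ⌊2607/102⌋ = 26 − 25 = 1
n=34: ⌊(35·79)/102⌋ − ⌊(34·79)/102⌋ = ⌊2765/102⌋ − ⌊2686/102⌋ = 27 − 26 = 1
n=35: ⌊(36·79)/102⌋ − ⌊(35·79)/102⌋ = ⌊2844/102⌋ − ⌊2765/102⌋ = 27 − 27 = 0
n=36: ⌊(37·79)/102⌋ − ⌊(36·79)/102⌋ = ⌊2923/102⌋ − ⌊2844/102⌋ = 28 − 27 = 1
n=37: ⌊(38·79)/102⌋ − ⌊(37·79)/102⌋ = ⌊3002/102⌋ − ⌊2923/102⌋ = 29 − 28 = 1
n=38: ⌊(39·79)/102⌋ − ⌊(38·79)/102⌋ = ⌊3081/102⌋ − ⌊3002/102⌋ = 30 − 29 = 1
n=39: ⌊(40·79)/102⌋ − ⌊(39·79)/102⌋ = ⌊3160/102⌋ − ⌊3081/102⌋ = 30 − 30 = 0
n=40: ⌊(41·79)/102⌋ − ⌊(40·79)/102⌋ = ⌊3239/102⌋ − ⌊3160/102⌋ = 31 − 30 = 1
n=41: ⌊(42·79)/102⌋ − ⌊(41·79)/102⌋ = ⌊3318/102⌋ − ⌊3239/102⌋ = 32 − 31 = 1
n=42: ⌊(43·79)/102⌋ − ⌊(42·79)/102⌋ = ⌊3397/102⌋ − ⌊3318/102⌋ = 33 − 32 = 1
n=43: ⌊(44·79)/102⌋ − ⌊(43·79)/102⌋ = ⌊3476/102⌋ − ⌊3397/102⌋ = 34 − 33 = 1
n=44: ⌊(45·79)/102⌋ − ⌊(44·79)/102⌋ = ⌊3555/102⌋ − ⌊3476/102⌋ = 34 − 34 = 0
n=45: ⌊(46·79)/102⌋ − ⌊(45·79)/102⌋ = ⌊3634/102⌋ − ⌊3555/102⌋ = 35 − 34 = 1
n=46: ⌊(47·79)/102⌋ − ⌊(46·79)/102⌋ = ⌊3713/102⌋ − ⌊3634/102⌋ = 36 − 35 = 1
n=47: ⌊(48·79)/102⌋ − ⌊(47·79)/102⌋ = ⌊3792/102⌋ − ⌊3713/102⌋ = 37 − 36 = 1
n=48: ⌊(49·79)/102⌋ − ⌊(48·79)/102⌋ = ⌊3871/102⌋ − ⌊3792/102⌋ = 37 − 37 = 0
n=49: ⌊(50·79)/102⌋ − ⌊(49·79)/102⌋ = ⌊3950/102⌋ − ⌊3871/102⌋ = 38 − 37 = 1
n=50: ⌊(51·79)/102⌋ − ⌊(50·79)/102⌋ = ⌊4029/102⌋ − ⌊3950/102⌋ = 39 − 38 = 1
n=51: ⌊(52·79)/102⌋ − ⌊(51·79)/102⌋ = ⌊4108/102⌋ − ⌊4029/102⌋ = 40 − 39 = 1
n=52: ⌊(53·79)/102⌋ − ⌊(52·79)/102⌋ = ⌊4187/102⌋ − ⌊4108/102⌋ = 41 − 40 = 1
n=53: ⌊(54·79)/102⌋ − ⌊(53·79)/102⌋ = ⌊4266/102⌋ − ⌊4187/102⌋ = 41 − 41 = 0
n=54: ⌊(55·79)/102⌋ − ⌊(54·79)/102⌋ = ⌊4345/102⌋ − ⌊4266/102⌋ = 42 − 41 = 1
n=55: ⌊(56·79)/102⌋ − ⌊(55·79)/102⌋ = ⌊4424/102⌋ − ⌊4345/102⌋ = 43 − 42 = 1
n=56: ⌊(57·79)/102⌋ − ⌊(56·79)/102⌋ = ⌊4503/102⌋ − ⌊4424/102⌋ = 44 − 43 = 1
n=57: ⌊(58·79)/102⌋ − ⌊(57·79)/102⌋ = ⌊4582/102⌋ − ⌊4503/102⌋ = 44 − 44 = 0
n=58: ⌊(59·79)/102⌋ − ⌊(58·79)/102⌋ = ⌊4661/102⌋ − ⌊4582/102⌋ = 45 − 44 = 1
n=59: ⌊(60·79)/102⌋ − ⌊(59·79)/102⌋ = ⌊4740/102⌋ − ⌊4661/102⌋ = 46 − 45 = 1
n=60: ⌊(61·79)/102⌋ − ⌊(60·79)/102⌋ = ⌊4819/102⌋ − ⌊4740/102⌋ = 47 − 46 = 1
n=61: ⌊(62·79)/102⌋ − ⌊(61·79)/102⌋ = ⌊4898/102⌋ − ⌊4819/102⌋ = 48 − 47 = 1
n=62: ⌊(63·79)/102⌋ − ⌊(62·79)/102⌋ = ⌊4977/102⌋ − ⌊4898/102⌋ = 48 − 48 = 0
n=63: ⌊(64·79)/102⌋ − ⌊(63·79)/102⌋ = ⌊5056/102⌋ − ⌊4977/102⌋ = 49 − 48 = 1
n=64: ⌊(65·79)/102⌋ − ⌊(64·79)/102⌋ = ⌊5135/102⌋ − ⌊5056/102⌋ = 50 − 49 = 1
n=65: ⌊(66·79)/102⌋ − ⌊(65·79)/102⌋ = ⌊5214/102⌋ − ⌊5135/102⌋ = 51 − 50 = 1
n=66: ⌊(67·79)/102⌋ − ⌊(66·79)/102⌋ = ⌊5293/102⌋ − ⌊5214/102⌋ = 51 − 51 = 0
n=67: ⌊(68·79)/102⌋ − ⌊(67·79)/102⌋ = ⌊5372/102⌋ − ⌊5293/102⌋ = 52 − 51 = 1
n=68: ⌊(69·79)/102⌋ − ⌊(68·79)/102⌋ = ⌊5451/102⌋ − ⌊5372/102⌋ = 53 − 52 = 1
n=69: ⌊(70·79)/102⌋ − ⌊(69·79)/102⌋ = ⌊5530/102⌋ − ⌊5451/102⌋ = 54 − 53 = 1
n=70: ⌊(71·79)/102⌋ − ⌊(70·79)/102⌋ = ⌊5609/102⌋ − ⌊5530/102⌋ = 54 − 54 = 0
n=71: ⌊(72·79)/102⌋ − ⌊(71·79)/102⌋ = ⌊5688/102⌋ − ⌊5609/102⌋ = 55 − 54 = 1
n=72: ⌊(73·79)/102⌋ − ⌊(72·79)/102⌋ = ⌊5767/102⌋ − ⌊5688/102⌋ = 56 − 55 = 1
n=73: ⌊(74·79)/102⌋ − ⌊(73·79)/102⌋ = ⌊5846/102⌋ − ⌊5767/102⌋ = 57 − 56 = 1
n=74: ⌊(75·79)/102⌋ − ⌊(74·79)/102⌋ = ⌊5925/102⌋ − ⌊5846/102⌋ = 58 − 57 = 1
n=75: ⌊(76·79)/102⌋ − ⌊(75·79)/102⌋ = ⌊6004/102⌋ − ⌊5925/102⌋ = 58 − 58 = 0
n=76: ⌊(77·79)/102⌋ − ⌊(76·79)/102⌋ = ⌊6083/102⌋ − ⌊6004/102⌋ = 59 − 58 = 1
n=77: ⌊(78·79)/102⌋ − ⌊(77·79)/102⌋ = ⌊6162/102⌋ − ⌊6083/102⌋ = 60 − 59 = 1
n=78: ⌊(79·79)/102⌋ − ⌊(78·79)/102⌋ = ⌊6241/102⌋ − ⌊6162/102⌋ = 61 − 60 = 1
n=79: ⌊(80·79)/102⌋ − ⌊(79·79)/102⌋ = ⌊6320/102⌋ − ⌊6241/102⌋ = 61 − 61 = 0
n=80: ⌊(81·79)/102⌋ − ⌊(80·79)/102⌋ = ⌊6399/102⌋ − ⌊6320/102⌋ = 62 − 61 = 1
n=81: ⌊(82·79)/102⌋ − ⌊(81·79)/102⌋ = ⌊6478/102⌋ − ⌊6399/102⌋ = 63 − 62 = 1
n=82: ⌊(83·79)/102⌋ − ⌊(82·79)/102⌋ = ⌊6557/102⌋ − ⌊6478/102⌋ = 64 − 63 = 1
n=83: ⌊(84·79)/102⌋ − ⌊(83·79)/102⌋ = ⌊6636/102⌋ − ⌊6557/102⌋ = 65 − 64 = 1
n=84: ⌊(85·79)/102⌋ − ⌊(84·79)/102⌋ = ⌊6715/102⌋ − ⌊6636/102⌋ = 65 − 65 = 0
n=85: ⌊(86·79)/102⌋ − ⌊(85·79)/102⌋ = ⌊6794/102⌋ − ⌊6715/102⌋ = 66 − 65 = 1
n=86: ⌊(87·79)/102⌋ − ⌊(86·79)/102⌋ = ⌊6873/102⌋ − ⌊6794/102⌋ = 67 − 66 = 1
n=87: ⌊(88·79)/102⌋ − ⌊(87·79)/102⌋ = ⌊6952/102⌋ − ⌊6873/102⌋ = 68 − 67 = 1
n=88: ⌊(89·79)/102⌋ − ⌊(88·79)/102⌋ = ⌊7031/102⌋ − ⌊6952/102⌋ = 68 − 68 = 0
n=89: ⌊(90·79)/102⌋ − ⌊(89·79)/102⌋ = ⌊7110/102⌋ − ⌊7031/102⌋ = 69 − 68 = 1
n=90: ⌊(91·79)/102⌋ − ⌊(90·79)/102⌋ = ⌊7189/102⌋ − ⌊7110/102⌋ = 70 − 69 = 1

0111011101111011101111011101111011101110111101110111101110111101110111011110111011110111011


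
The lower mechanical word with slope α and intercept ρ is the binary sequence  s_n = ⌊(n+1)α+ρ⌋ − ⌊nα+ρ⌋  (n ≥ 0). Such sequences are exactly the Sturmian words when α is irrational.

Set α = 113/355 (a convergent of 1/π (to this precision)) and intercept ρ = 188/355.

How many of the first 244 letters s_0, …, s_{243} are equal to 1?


#1s = Σ_{n=0}^{243} s_n = Σ_{n=0}^{243} (⌊(n+1)α+ρ⌋ − ⌊nα+ρ⌋)
the sum telescopes: every ⌊nα+ρ⌋ with 0 < n < 244 appears once with + and once with −, leaving ⌊244α+ρ⌋ − ⌊0·α+ρ⌋
244α + ρ = (244·113 + 188) / 355 = 27760/355
ρ = 188/355
⌊27760/355⌋ = 78,  ⌊188/355⌋ = 0
#1s = 78 − 0 = 78

78


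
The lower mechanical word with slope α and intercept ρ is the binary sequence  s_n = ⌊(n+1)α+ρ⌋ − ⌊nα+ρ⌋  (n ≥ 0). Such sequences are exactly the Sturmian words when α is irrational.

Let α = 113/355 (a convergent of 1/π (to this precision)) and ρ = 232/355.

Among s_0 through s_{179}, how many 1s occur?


#1s = Σ_{n=0}^{179} s_n = Σ_{n=0}^{179} (⌊(n+1)α+ρ⌋ − ⌊nα+ρ⌋)
the sum telescopes: every ⌊nα+ρ⌋ with 0 < n < 180 appears once with + and once with −, leaving ⌊180α+ρ⌋ − ⌊0·α+ρ⌋
180α + ρ = (180·113 + 232) / 355 = 20572/355
ρ = 232/355
⌊20572/355⌋ = 57,  ⌊232/355⌋ = 0
#1s = 57 − 0 = 57

57


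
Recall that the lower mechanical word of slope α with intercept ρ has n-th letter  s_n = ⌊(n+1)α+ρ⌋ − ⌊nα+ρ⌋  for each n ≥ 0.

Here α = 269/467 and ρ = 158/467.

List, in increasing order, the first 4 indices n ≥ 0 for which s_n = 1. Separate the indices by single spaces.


1 2 4 6

n=0: ⌊427/467⌋−⌊158/467⌋ = 0−0 = 0
n=1: ⌊696/467⌋−⌊427/467⌋ = 1−0 = 1  ← one
n=2: ⌊965/467⌋−⌊696/467⌋ = 2−1 = 1  ← one
n=3: ⌊1234/467⌋−⌊965/467⌋ = 2−2 = 0
n=4: ⌊1503/467⌋−⌊1234/467⌋ = 3−2 = 1  ← one
n=5: ⌊1772/467⌋−⌊1503/467⌋ = 3−3 = 0
n=6: ⌊2041/467⌋−⌊1772/467⌋ = 4−3 = 1  ← one
positions of the first 4 ones: 1 2 4 6


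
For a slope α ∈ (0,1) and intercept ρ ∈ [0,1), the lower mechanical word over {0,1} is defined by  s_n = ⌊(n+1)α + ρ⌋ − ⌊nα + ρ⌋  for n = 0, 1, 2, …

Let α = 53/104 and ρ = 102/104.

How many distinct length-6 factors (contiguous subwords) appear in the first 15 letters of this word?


t_n = ⌊(n·53+102)/104⌋ for n = 0 … 15:
  n=0…9: ⌊102/104⌋=0 ⌊155/104⌋=1 ⌊208/104⌋=2 ⌊261/104⌋=2 ⌊314/104⌋=3 ⌊367/104⌋=3 ⌊420/104⌋=4 ⌊473/104⌋=4 ⌊526/104⌋=5 ⌊579/104⌋=5
  n=10…15: ⌊632/104⌋=6 ⌊685/104⌋=6 ⌊738/104⌋=7 ⌊791/104⌋=7 ⌊844/104⌋=8 ⌊897/104⌋=8
s_n = t_(n+1) − t_n for n = 0 … 14 gives
prefix = 110101010101010
slide a length-6 window over [0..5] … [9..14] (10 windows); first occurrence of each distinct factor:
  [  0..  5] 110101
  [  1..  6] 101010
  [  2..  7] 010101
  (the other 7 windows repeat one of these)
distinct factors: {010101, 101010, 110101}
count = 3  (Sturmian bound for length 6 is 7)

3


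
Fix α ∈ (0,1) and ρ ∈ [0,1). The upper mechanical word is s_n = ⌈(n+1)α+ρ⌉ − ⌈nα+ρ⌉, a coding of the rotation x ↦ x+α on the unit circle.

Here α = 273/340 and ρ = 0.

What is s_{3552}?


(n+1)α + ρ = (3553·273) / 340 = 969969/340
nα + ρ     = (3552·273) / 340 = 969696/340
⌈969969/340⌉ = 2853,  ⌈969696/340⌉ = 2853
s_{3552} = 2853 − 2853 = 0

0


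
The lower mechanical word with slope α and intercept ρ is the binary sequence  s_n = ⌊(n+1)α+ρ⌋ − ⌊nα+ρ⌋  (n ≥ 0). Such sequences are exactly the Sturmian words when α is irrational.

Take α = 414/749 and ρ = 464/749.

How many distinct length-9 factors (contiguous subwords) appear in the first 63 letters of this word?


10

t_n = ⌊(n·414+464)/749⌋ for n = 0 … 63:
  n=0…9: ⌊464/749⌋=0 ⌊878/749⌋=1 ⌊1292/749⌋=1 ⌊1706/749⌋=2 ⌊2120/749⌋=2 ⌊2534/749⌋=3 ⌊2948/749⌋=3 ⌊3362/749⌋=4 ⌊3776/749⌋=5 ⌊4190/749⌋=5
  n=10…19: ⌊4604/749⌋=6 ⌊5018/749⌋=6 ⌊5432/749⌋=7 ⌊5846/749⌋=7 ⌊6260/749⌋=8 ⌊6674/749⌋=8 ⌊7088/749⌋=9 ⌊7502/749⌋=10 ⌊7916/749⌋=10 ⌊8330/749⌋=11
  n=20…29: ⌊8744/749⌋=11 ⌊9158/749⌋=12 ⌊9572/749⌋=12 ⌊9986/749⌋=13 ⌊10400/749⌋=13 ⌊10814/749⌋=14 ⌊11228/749⌋=14 ⌊11642/749⌋=15 ⌊12056/749⌋=16 ⌊12470/749⌋=16
  n=30…39: ⌊12884/749⌋=17 ⌊13298/749⌋=17 ⌊13712/749⌋=18 ⌊14126/749⌋=18 ⌊14540/749⌋=19 ⌊14954/749⌋=19 ⌊15368/749⌋=20 ⌊15782/749⌋=21 ⌊16196/749⌋=21 ⌊16610/749⌋=22
  n=40…49: ⌊17024/749⌋=22 ⌊17438/749⌋=23 ⌊17852/749⌋=23 ⌊18266/749⌋=24 ⌊18680/749⌋=24 ⌊19094/749⌋=25 ⌊19508/749⌋=26 ⌊19922/749⌋=26 ⌊20336/749⌋=27 ⌊20750/749⌋=27
  n=50…59: ⌊21164/749⌋=28 ⌊21578/749⌋=28 ⌊21992/749⌋=29 ⌊22406/749⌋=29 ⌊22820/749⌋=30 ⌊23234/749⌋=31 ⌊23648/749⌋=31 ⌊24062/749⌋=32 ⌊24476/749⌋=32 ⌊24890/749⌋=33
  n=60…63: ⌊25304/749⌋=33 ⌊25718/749⌋=34 ⌊26132/749⌋=34 ⌊26546/749⌋=35
s_n = t_(n+1) − t_n for n = 0 … 62 gives
prefix = 101010110101010110101010101101010101101010101101010101101010101
slide a length-9 window over [0..8] … [54..62] (55 windows); first occurrence of each distinct factor:
  [  0..  8] 101010110
  [  1..  9] 010101101
  [  2.. 10] 101011010
  [  3.. 11] 010110101
  [  4.. 12] 101101010
  [  5.. 13] 011010101
  [  6.. 14] 110101010
  [  7.. 15] 101010101
  [  8.. 16] 010101011
  [ 17.. 25] 010101010
  (the other 45 windows repeat one of these)
distinct factors: {010101010, 010101011, 010101101, 010110101, 011010101, 101010101, 101010110, 101011010, 101101010, 110101010}
count = 10  (Sturmian bound for length 9 is 10)


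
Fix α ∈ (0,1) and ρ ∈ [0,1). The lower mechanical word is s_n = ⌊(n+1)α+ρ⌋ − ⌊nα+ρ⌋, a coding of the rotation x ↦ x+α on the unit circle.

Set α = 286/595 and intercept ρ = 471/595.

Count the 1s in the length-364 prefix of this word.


#1s = Σ_{n=0}^{363} s_n = Σ_{n=0}^{363} (⌊(n+1)α+ρ⌋ − ⌊nα+ρ⌋)
the sum telescopes: every ⌊nα+ρ⌋ with 0 < n < 364 appears once with + and once with −, leaving ⌊364α+ρ⌋ − ⌊0·α+ρ⌋
364α + ρ = (364·286 + 471) / 595 = 104575/595
ρ = 471/595
⌊104575/595⌋ = 175,  ⌊471/595⌋ = 0
#1s = 175 − 0 = 175

175


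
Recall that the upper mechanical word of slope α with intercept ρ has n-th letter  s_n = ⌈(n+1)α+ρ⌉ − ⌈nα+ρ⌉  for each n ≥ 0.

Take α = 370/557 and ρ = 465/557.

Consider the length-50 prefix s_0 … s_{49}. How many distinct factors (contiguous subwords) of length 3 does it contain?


3

t_n = ⌈(n·370+465)/557⌉ for n = 0 … 50:
  n=0…9: ⌈465/557⌉=1 ⌈835/557⌉=2 ⌈1205/557⌉=3 ⌈1575/557⌉=3 ⌈1945/557⌉=4 ⌈2315/557⌉=5 ⌈2685/557⌉=5 ⌈3055/557⌉=6 ⌈3425/557⌉=7 ⌈3795/557⌉=7
  n=10…19: ⌈4165/557⌉=8 ⌈4535/557⌉=9 ⌈4905/557⌉=9 ⌈5275/557⌉=10 ⌈5645/557⌉=11 ⌈6015/557⌉=11 ⌈6385/557⌉=12 ⌈6755/557⌉=13 ⌈7125/557⌉=13 ⌈7495/557⌉=14
  n=20…29: ⌈7865/557⌉=15 ⌈8235/557⌉=15 ⌈8605/557⌉=16 ⌈8975/557⌉=17 ⌈9345/557⌉=17 ⌈9715/557⌉=18 ⌈10085/557⌉=19 ⌈10455/557⌉=19 ⌈10825/557⌉=20 ⌈11195/557⌉=21
  n=30…39: ⌈11565/557⌉=21 ⌈11935/557⌉=22 ⌈12305/557⌉=23 ⌈12675/557⌉=23 ⌈13045/557⌉=24 ⌈13415/557⌉=25 ⌈13785/557⌉=25 ⌈14155/557⌉=26 ⌈14525/557⌉=27 ⌈14895/557⌉=27
  n=40…49: ⌈15265/557⌉=28 ⌈15635/557⌉=29 ⌈16005/557⌉=29 ⌈16375/557⌉=30 ⌈16745/557⌉=31 ⌈17115/557⌉=31 ⌈17485/557⌉=32 ⌈17855/557⌉=33 ⌈18225/557⌉=33 ⌈18595/557⌉=34
  n=50: ⌈18965/557⌉=35
s_n = t_(n+1) − t_n for n = 0 … 49 gives
prefix = 11011011011011011011011011011011011011011011011011
slide a length-3 window over [0..2] … [47..49] (48 windows); first occurrence of each distinct factor:
  [  0..  2] 110
  [  1..  3] 101
  [  2..  4] 011
  (the other 45 windows repeat one of these)
distinct factors: {011, 101, 110}
count = 3  (Sturmian bound for length 3 is 4)
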